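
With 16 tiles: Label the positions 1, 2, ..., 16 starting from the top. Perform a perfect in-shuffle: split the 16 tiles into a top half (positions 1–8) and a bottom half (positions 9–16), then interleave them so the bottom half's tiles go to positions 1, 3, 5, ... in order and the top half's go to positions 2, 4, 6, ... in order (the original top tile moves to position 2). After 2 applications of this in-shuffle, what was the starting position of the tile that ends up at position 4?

Work backwards from position 4, undoing one in-shuffle at a time:
4 ← 2 ← 1
So the tile now at position 4 started at position 1.

1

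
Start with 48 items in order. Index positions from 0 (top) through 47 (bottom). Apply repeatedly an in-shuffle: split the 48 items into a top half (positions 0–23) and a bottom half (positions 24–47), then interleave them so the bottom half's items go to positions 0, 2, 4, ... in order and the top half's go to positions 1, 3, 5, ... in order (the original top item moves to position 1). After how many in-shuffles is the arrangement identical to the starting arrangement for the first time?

The in-shuffle permutes the 48 positions with cycle lengths [3, 3, 21, 21].
Every item is home exactly when every cycle has completed a whole number of laps, i.e. after lcm(3, 21) = 21 in-shuffles.

21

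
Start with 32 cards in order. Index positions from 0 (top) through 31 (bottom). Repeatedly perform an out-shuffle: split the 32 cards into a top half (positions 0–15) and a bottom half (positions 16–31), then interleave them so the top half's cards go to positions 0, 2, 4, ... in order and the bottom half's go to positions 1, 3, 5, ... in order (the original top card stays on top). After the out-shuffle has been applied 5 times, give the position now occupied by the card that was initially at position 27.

Track the card's position through each out-shuffle:
27 → 23 → 15 → 30 → 29 → 27

27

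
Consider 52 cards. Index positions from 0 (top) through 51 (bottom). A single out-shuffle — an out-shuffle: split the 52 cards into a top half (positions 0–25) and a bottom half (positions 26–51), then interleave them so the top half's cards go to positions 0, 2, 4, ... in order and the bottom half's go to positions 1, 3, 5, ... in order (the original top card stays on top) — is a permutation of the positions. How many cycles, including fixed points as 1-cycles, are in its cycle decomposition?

9

Trace each unvisited position around until it returns:
(0) (1 2 4 8 16 32 13 26) (3 6 12 24 48 45 39 27) (5 10 20 40 29 7 14 28) (9 18 36 21 42 33 15 30) (11 22 44 37 23 46 41 31) (17 34) (19 38 25 50 49 47 43 35) ... plus 1 more
9 cycles in total.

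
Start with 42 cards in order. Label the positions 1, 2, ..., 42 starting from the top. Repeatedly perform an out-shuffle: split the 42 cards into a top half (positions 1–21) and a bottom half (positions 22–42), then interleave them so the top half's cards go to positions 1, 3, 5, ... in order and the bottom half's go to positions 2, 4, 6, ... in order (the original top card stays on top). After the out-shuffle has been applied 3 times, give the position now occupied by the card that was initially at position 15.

31

Track the card's position through each out-shuffle:
15 → 29 → 16 → 31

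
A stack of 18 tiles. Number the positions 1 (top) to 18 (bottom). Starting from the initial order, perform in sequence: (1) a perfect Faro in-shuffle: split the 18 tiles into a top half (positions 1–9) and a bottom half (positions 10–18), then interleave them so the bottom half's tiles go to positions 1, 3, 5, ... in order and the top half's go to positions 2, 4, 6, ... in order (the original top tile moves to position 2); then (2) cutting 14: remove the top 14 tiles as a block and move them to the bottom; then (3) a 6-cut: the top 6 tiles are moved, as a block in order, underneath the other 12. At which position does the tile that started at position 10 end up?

17

Track the tile from position 10 forward through each operation:
  after op 1 (in-shuffle): 10 → 1
  after op 2 (cut 14): 1 → 5
  after op 3 (cut 6): 5 → 17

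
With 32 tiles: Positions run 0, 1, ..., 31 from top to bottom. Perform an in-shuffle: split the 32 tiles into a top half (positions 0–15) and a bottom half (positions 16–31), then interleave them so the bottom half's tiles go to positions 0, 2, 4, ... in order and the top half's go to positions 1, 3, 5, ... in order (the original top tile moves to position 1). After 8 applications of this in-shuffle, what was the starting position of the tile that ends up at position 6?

Work backwards from position 6, undoing one in-shuffle at a time:
6 ← 19 ← 9 ← 4 ← 18 ← 25 ← 12 ← 22 ← 27
So the tile now at position 6 started at position 27.

27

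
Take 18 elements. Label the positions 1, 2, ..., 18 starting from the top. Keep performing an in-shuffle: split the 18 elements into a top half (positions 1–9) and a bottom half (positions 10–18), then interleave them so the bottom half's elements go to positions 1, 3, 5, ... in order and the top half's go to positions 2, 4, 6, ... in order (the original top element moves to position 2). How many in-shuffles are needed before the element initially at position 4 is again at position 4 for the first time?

Follow position 4 under repeated in-shuffles:
4 → 8 → 16 → 13 → 7 → 14 → 9 → 18 → 17 → 15 → 11 → 3 → 6 → 12 → 5 → 10 → 1 → 2 → 4
It first returns after 18 in-shuffles.

18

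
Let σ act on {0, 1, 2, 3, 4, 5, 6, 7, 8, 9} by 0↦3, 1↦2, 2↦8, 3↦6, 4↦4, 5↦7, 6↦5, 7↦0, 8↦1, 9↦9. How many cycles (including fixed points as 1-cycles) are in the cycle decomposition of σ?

Cycle decomposition: (0 3 6 5 7) (1 2 8) (4) (9).
4 cycles.

4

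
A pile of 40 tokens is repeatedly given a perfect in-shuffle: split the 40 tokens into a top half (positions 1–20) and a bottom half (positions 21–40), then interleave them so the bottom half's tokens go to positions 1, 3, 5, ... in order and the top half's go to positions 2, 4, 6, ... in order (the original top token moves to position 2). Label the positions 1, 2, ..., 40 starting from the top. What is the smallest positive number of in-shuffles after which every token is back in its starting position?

The in-shuffle permutes the 40 positions with cycle lengths [20, 20].
Every token is home exactly when every cycle has completed a whole number of laps, i.e. after lcm(20) = 20 in-shuffles.

20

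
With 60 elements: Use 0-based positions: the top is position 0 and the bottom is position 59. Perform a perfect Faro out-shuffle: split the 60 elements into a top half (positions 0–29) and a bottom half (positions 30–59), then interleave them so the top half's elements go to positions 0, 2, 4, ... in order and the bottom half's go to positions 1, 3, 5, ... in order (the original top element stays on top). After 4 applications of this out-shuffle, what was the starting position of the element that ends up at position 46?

Work backwards from position 46, undoing one out-shuffle at a time:
46 ← 23 ← 41 ← 50 ← 25
So the element now at position 46 started at position 25.

25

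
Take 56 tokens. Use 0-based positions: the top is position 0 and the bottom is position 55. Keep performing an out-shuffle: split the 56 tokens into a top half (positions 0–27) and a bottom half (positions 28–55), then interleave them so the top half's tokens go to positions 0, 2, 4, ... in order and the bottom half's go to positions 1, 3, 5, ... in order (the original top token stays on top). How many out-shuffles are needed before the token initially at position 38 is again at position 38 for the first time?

20

Follow position 38 under repeated out-shuffles:
38 → 21 → 42 → 29 → 3 → 6 → 12 → 24 → 48 → 41 → 27 → 54 → 53 → 51 → 47 → 39 → 23 → 46 → 37 → 19 → 38
It first returns after 20 out-shuffles.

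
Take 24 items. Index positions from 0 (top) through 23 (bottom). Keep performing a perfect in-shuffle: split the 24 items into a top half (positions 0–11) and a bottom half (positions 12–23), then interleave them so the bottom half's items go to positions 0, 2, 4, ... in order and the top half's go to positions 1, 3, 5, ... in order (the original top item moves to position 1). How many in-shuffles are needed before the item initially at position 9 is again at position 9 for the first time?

4

Follow position 9 under repeated in-shuffles:
9 → 19 → 14 → 4 → 9
It first returns after 4 in-shuffles.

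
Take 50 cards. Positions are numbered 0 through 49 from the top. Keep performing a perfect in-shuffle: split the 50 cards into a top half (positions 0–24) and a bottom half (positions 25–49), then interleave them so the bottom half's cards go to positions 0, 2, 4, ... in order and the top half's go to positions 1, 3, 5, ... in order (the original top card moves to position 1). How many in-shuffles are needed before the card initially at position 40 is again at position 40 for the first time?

8

Follow position 40 under repeated in-shuffles:
40 → 30 → 10 → 21 → 43 → 36 → 22 → 45 → 40
It first returns after 8 in-shuffles.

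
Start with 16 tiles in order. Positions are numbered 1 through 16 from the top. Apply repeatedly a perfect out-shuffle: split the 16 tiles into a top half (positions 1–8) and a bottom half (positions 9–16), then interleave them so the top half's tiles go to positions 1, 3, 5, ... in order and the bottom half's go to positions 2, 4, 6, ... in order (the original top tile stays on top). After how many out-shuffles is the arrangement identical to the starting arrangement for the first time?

The out-shuffle permutes the 16 positions with cycle lengths [1, 1, 2, 4, 4, 4].
Every tile is home exactly when every cycle has completed a whole number of laps, i.e. after lcm(1, 2, 4) = 4 out-shuffles.

4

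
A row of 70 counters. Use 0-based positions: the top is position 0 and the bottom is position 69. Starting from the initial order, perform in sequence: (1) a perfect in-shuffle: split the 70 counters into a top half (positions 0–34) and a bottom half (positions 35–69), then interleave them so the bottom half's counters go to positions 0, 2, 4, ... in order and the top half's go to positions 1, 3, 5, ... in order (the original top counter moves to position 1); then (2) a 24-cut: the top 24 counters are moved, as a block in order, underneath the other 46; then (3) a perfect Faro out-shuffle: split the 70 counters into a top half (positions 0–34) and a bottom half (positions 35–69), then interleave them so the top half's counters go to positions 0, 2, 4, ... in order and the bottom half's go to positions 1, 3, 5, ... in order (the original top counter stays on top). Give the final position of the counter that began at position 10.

Track the counter from position 10 forward through each operation:
  after op 1 (in-shuffle): 10 → 21
  after op 2 (cut 24): 21 → 67
  after op 3 (out-shuffle): 67 → 65

65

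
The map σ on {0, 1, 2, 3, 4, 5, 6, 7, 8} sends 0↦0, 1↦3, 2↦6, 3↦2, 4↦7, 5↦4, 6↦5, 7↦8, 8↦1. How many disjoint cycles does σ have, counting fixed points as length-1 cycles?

Cycle decomposition: (0) (1 3 2 6 5 4 7 8).
2 cycles.

2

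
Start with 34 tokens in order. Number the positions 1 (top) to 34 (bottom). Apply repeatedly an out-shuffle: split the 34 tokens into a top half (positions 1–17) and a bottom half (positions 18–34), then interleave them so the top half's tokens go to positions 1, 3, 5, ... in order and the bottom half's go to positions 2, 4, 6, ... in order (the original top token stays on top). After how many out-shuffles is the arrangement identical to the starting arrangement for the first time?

The out-shuffle permutes the 34 positions with cycle lengths [1, 1, 2, 10, 10, 10].
Every token is home exactly when every cycle has completed a whole number of laps, i.e. after lcm(1, 2, 10) = 10 out-shuffles.

10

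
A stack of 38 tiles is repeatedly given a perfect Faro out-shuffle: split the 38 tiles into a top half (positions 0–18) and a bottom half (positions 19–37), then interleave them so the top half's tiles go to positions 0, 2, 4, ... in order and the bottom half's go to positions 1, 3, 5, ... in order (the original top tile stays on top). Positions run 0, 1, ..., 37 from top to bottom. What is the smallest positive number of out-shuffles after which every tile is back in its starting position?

36

The out-shuffle permutes the 38 positions with cycle lengths [1, 1, 36].
Every tile is home exactly when every cycle has completed a whole number of laps, i.e. after lcm(1, 36) = 36 out-shuffles.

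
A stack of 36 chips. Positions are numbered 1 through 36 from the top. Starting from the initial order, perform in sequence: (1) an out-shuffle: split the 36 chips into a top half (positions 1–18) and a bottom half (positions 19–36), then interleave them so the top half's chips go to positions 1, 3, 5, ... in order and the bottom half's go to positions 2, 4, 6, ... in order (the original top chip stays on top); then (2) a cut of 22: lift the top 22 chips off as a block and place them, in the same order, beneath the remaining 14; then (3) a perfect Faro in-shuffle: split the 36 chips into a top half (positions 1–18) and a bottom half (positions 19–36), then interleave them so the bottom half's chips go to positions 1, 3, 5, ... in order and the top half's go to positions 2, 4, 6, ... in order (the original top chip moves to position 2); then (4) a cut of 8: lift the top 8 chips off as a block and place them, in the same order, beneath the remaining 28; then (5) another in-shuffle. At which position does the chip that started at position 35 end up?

32

Track the chip from position 35 forward through each operation:
  after op 1 (out-shuffle): 35 → 34
  after op 2 (cut 22): 34 → 12
  after op 3 (in-shuffle): 12 → 24
  after op 4 (cut 8): 24 → 16
  after op 5 (in-shuffle): 16 → 32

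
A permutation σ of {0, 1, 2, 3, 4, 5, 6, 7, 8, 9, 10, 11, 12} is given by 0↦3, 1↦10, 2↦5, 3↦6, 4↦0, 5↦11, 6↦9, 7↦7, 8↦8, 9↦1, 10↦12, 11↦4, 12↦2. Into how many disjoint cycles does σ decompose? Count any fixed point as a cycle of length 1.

3

Cycle decomposition: (0 3 6 9 1 10 12 2 5 11 4) (7) (8).
3 cycles.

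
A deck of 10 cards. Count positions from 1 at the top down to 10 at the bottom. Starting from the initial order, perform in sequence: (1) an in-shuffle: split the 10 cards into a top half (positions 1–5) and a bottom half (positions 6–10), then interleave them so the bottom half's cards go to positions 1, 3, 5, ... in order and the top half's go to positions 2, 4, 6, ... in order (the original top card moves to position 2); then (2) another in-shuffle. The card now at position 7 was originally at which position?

Undo the operations in reverse order, starting from position 7:
  undo op 2 (in-shuffle, from bottom half): 7 ← 9
  undo op 1 (in-shuffle, from bottom half): 9 ← 10
So the card at position 7 came from original position 10.

10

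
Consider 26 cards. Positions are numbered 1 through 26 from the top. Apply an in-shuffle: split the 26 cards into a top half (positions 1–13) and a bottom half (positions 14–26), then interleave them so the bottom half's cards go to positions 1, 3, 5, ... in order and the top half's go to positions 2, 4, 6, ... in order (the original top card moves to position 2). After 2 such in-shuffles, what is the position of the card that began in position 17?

Track the card's position through each in-shuffle:
17 → 7 → 14

14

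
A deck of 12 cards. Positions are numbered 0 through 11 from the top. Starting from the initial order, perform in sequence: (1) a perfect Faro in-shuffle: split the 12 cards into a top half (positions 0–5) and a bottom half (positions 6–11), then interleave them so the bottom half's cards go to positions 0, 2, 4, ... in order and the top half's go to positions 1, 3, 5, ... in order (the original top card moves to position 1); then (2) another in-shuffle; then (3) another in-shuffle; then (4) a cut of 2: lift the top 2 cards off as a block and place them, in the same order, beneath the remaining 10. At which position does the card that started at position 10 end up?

7

Track the card from position 10 forward through each operation:
  after op 1 (in-shuffle): 10 → 8
  after op 2 (in-shuffle): 8 → 4
  after op 3 (in-shuffle): 4 → 9
  after op 4 (cut 2): 9 → 7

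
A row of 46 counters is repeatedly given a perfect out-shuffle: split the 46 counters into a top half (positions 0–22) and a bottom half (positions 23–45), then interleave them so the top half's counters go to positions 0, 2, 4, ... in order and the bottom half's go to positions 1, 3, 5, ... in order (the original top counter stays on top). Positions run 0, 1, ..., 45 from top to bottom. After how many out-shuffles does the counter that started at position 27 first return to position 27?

Follow position 27 under repeated out-shuffles:
27 → 9 → 18 → 36 → 27
It first returns after 4 out-shuffles.

4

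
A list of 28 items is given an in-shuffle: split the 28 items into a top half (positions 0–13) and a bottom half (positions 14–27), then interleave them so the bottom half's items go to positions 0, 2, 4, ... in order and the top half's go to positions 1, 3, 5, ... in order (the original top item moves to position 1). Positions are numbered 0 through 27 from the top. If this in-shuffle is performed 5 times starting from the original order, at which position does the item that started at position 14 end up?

Track the item's position through each in-shuffle:
14 → 0 → 1 → 3 → 7 → 15

15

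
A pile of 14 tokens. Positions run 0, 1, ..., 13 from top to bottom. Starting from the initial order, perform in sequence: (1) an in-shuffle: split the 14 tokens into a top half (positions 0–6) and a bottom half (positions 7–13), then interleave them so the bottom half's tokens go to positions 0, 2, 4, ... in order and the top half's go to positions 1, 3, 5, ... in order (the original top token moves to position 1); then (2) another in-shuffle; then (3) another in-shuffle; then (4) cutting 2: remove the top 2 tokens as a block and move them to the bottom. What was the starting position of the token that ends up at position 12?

Undo the operations in reverse order, starting from position 12:
  undo op 4 (cut 2): 12 ← 0
  undo op 3 (in-shuffle, from bottom half): 0 ← 7
  undo op 2 (in-shuffle, from top half): 7 ← 3
  undo op 1 (in-shuffle, from top half): 3 ← 1
So the token at position 12 came from original position 1.

1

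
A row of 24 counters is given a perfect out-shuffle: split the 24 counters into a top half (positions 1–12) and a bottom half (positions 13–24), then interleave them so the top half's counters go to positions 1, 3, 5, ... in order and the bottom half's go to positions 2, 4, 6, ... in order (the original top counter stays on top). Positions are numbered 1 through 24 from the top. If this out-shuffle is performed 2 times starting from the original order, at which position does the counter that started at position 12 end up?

Track the counter's position through each out-shuffle:
12 → 23 → 22

22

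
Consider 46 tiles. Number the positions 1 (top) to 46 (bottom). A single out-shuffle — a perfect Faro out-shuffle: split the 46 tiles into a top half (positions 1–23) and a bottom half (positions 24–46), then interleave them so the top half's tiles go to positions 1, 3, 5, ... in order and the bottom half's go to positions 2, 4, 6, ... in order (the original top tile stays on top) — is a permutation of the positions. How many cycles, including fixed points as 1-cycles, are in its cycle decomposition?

Trace each unvisited position around until it returns:
(1) (2 3 5 9 17 33 ... len 12) (4 7 13 25) (6 11 21 41 36 26) (8 15 29 12 23 45 ... len 12) (10 19 37 28) (16 31) (22 43 40 34) ... plus 1 more
9 cycles in total.

9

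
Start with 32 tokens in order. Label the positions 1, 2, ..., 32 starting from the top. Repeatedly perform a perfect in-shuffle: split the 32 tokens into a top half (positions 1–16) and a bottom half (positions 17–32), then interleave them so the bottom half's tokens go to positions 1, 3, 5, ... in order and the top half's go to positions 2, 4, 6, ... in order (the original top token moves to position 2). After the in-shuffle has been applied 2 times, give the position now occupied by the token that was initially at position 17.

Track the token's position through each in-shuffle:
17 → 1 → 2

2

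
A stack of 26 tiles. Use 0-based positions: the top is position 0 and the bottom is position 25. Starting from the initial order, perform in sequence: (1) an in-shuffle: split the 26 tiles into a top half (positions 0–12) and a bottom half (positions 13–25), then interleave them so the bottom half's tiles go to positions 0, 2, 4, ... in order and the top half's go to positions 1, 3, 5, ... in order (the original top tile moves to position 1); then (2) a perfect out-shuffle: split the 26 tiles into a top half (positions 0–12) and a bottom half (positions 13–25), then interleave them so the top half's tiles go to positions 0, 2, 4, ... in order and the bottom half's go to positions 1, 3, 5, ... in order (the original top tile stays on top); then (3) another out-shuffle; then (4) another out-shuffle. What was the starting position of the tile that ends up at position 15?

Undo the operations in reverse order, starting from position 15:
  undo op 4 (out-shuffle, from bottom half): 15 ← 20
  undo op 3 (out-shuffle, from top half): 20 ← 10
  undo op 2 (out-shuffle, from top half): 10 ← 5
  undo op 1 (in-shuffle, from top half): 5 ← 2
So the tile at position 15 came from original position 2.

2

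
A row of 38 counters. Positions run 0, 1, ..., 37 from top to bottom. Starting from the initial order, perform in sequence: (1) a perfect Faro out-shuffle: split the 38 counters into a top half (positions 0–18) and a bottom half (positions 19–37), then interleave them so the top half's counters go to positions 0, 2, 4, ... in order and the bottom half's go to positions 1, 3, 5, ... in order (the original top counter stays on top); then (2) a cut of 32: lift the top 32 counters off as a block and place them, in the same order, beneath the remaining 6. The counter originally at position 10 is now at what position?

Track the counter from position 10 forward through each operation:
  after op 1 (out-shuffle): 10 → 20
  after op 2 (cut 32): 20 → 26

26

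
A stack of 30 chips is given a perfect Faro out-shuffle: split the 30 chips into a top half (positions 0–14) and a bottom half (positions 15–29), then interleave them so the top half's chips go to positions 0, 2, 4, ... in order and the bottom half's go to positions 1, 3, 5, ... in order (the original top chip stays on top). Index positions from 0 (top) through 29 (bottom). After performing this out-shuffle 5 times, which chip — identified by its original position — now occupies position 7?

12

Work backwards from position 7, undoing one out-shuffle at a time:
7 ← 18 ← 9 ← 19 ← 24 ← 12
So the chip now at position 7 started at position 12.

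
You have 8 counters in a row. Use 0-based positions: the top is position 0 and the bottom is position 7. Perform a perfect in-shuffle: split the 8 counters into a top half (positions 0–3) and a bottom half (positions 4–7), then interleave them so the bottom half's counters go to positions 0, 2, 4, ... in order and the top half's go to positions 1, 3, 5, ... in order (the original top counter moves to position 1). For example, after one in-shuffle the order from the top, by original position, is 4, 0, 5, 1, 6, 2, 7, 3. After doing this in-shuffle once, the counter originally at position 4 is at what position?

0

Track the counter's position through each in-shuffle:
4 → 0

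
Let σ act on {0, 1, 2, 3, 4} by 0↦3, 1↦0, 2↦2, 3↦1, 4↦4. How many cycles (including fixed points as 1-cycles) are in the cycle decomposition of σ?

Cycle decomposition: (0 3 1) (2) (4).
3 cycles.

3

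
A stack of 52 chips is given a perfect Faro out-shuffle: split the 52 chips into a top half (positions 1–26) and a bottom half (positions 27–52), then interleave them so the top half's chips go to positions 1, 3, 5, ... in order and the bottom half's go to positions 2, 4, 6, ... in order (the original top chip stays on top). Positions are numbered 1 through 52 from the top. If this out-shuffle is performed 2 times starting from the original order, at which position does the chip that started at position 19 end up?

Track the chip's position through each out-shuffle:
19 → 37 → 22

22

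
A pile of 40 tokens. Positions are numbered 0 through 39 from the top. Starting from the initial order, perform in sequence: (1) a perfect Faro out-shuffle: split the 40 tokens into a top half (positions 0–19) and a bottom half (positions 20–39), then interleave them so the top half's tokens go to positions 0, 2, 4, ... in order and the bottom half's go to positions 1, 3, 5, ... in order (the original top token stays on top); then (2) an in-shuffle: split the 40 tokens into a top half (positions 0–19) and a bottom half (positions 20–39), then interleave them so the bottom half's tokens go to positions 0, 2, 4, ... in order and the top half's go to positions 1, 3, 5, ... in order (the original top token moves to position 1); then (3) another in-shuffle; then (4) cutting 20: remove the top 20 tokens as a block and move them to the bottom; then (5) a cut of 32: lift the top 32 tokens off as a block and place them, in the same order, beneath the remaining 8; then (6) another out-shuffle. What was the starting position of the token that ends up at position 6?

Undo the operations in reverse order, starting from position 6:
  undo op 6 (out-shuffle, from top half): 6 ← 3
  undo op 5 (cut 32): 3 ← 35
  undo op 4 (cut 20): 35 ← 15
  undo op 3 (in-shuffle, from top half): 15 ← 7
  undo op 2 (in-shuffle, from top half): 7 ← 3
  undo op 1 (out-shuffle, from bottom half): 3 ← 21
So the token at position 6 came from original position 21.

21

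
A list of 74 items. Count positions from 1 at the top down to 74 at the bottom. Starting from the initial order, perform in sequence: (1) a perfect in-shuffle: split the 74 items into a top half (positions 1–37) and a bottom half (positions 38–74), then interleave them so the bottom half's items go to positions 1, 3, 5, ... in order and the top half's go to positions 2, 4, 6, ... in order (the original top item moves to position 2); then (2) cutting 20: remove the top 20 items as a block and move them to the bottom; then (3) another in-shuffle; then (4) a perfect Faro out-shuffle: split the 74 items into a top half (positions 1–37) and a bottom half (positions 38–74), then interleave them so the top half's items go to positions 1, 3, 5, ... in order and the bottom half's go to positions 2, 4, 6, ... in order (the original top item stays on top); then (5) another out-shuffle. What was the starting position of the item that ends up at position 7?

39

Undo the operations in reverse order, starting from position 7:
  undo op 5 (out-shuffle, from top half): 7 ← 4
  undo op 4 (out-shuffle, from bottom half): 4 ← 39
  undo op 3 (in-shuffle, from bottom half): 39 ← 57
  undo op 2 (cut 20): 57 ← 3
  undo op 1 (in-shuffle, from bottom half): 3 ← 39
So the item at position 7 came from original position 39.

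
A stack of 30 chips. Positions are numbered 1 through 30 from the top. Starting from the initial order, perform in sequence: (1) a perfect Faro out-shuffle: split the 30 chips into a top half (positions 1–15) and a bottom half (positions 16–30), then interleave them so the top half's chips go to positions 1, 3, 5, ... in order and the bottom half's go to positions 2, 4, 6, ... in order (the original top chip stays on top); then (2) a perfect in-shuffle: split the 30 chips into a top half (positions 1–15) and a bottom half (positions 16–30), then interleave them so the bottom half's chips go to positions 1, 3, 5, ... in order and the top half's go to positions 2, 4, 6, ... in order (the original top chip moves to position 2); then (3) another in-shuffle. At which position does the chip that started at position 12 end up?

Track the chip from position 12 forward through each operation:
  after op 1 (out-shuffle): 12 → 23
  after op 2 (in-shuffle): 23 → 15
  after op 3 (in-shuffle): 15 → 30

30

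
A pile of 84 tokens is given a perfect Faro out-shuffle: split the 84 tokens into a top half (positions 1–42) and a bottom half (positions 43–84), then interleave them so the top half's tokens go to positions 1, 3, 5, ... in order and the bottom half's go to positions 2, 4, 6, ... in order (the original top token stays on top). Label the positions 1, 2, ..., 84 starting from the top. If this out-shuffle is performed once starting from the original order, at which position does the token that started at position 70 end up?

56

Track the token's position through each out-shuffle:
70 → 56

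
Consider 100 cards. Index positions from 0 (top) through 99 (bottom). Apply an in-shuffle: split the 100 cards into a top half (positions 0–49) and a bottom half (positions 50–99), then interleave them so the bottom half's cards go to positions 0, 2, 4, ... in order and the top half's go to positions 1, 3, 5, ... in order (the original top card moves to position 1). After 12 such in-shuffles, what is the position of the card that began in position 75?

13

Track the card's position through each in-shuffle:
75 → 50 → 0 → 1 → 3 → 7 → 15 → 31 → 63 → 26 → 53 → 6 → 13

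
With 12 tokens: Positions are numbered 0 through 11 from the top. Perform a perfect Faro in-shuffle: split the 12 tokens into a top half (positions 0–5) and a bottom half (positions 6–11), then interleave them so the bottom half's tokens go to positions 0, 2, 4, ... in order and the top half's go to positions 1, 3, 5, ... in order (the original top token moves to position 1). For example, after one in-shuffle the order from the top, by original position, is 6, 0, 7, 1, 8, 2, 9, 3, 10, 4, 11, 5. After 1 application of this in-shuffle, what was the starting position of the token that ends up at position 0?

Work backwards from position 0, undoing one in-shuffle at a time:
0 ← 6
So the token now at position 0 started at position 6.

6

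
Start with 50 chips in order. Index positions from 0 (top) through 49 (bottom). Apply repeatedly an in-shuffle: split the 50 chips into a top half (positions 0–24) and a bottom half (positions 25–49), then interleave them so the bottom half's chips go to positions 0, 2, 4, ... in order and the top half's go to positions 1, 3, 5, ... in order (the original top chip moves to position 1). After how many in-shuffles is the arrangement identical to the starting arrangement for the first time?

The in-shuffle permutes the 50 positions with cycle lengths [2, 8, 8, 8, 8, 8, 8].
Every chip is home exactly when every cycle has completed a whole number of laps, i.e. after lcm(2, 8) = 8 in-shuffles.

8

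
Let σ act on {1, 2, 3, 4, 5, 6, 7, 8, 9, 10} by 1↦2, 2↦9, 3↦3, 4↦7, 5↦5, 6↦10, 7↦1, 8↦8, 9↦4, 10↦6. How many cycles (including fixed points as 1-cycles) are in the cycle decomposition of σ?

5

Cycle decomposition: (1 2 9 4 7) (3) (5) (6 10) (8).
5 cycles.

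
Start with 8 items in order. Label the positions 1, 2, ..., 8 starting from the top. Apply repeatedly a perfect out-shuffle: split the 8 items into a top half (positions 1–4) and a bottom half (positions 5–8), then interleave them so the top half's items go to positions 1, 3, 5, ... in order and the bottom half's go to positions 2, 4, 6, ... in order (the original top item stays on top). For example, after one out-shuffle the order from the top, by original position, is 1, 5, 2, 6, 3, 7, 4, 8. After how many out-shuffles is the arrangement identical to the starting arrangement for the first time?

3

The out-shuffle permutes the 8 positions with cycle lengths [1, 1, 3, 3].
Every item is home exactly when every cycle has completed a whole number of laps, i.e. after lcm(1, 3) = 3 out-shuffles.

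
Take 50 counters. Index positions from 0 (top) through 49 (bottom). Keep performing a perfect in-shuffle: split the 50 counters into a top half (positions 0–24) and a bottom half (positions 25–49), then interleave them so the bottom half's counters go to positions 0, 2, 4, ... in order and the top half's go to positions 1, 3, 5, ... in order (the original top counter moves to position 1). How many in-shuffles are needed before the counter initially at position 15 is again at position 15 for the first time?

Follow position 15 under repeated in-shuffles:
15 → 31 → 12 → 25 → 0 → 1 → 3 → 7 → 15
It first returns after 8 in-shuffles.

8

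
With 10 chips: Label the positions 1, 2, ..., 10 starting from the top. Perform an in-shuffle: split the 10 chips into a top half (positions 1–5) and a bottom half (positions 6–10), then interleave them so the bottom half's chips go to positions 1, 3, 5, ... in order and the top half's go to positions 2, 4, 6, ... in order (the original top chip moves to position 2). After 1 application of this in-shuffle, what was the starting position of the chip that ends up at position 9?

10

Work backwards from position 9, undoing one in-shuffle at a time:
9 ← 10
So the chip now at position 9 started at position 10.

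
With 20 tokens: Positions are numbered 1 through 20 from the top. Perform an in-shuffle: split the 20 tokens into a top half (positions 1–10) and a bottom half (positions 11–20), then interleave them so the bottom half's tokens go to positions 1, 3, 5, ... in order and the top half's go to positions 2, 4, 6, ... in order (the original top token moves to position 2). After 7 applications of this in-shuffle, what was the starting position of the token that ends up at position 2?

1

Work backwards from position 2, undoing one in-shuffle at a time:
2 ← 1 ← 11 ← 16 ← 8 ← 4 ← 2 ← 1
So the token now at position 2 started at position 1.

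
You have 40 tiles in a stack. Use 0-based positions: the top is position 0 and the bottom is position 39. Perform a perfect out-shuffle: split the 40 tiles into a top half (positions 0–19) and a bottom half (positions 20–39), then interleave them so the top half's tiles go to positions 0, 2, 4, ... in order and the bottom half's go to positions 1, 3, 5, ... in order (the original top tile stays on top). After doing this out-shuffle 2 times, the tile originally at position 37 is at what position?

Track the tile's position through each out-shuffle:
37 → 35 → 31

31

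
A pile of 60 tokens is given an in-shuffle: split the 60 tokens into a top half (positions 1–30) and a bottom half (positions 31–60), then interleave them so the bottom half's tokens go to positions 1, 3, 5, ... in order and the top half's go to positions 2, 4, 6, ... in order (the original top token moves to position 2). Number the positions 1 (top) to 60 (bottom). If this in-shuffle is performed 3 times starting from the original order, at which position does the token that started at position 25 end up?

17

Track the token's position through each in-shuffle:
25 → 50 → 39 → 17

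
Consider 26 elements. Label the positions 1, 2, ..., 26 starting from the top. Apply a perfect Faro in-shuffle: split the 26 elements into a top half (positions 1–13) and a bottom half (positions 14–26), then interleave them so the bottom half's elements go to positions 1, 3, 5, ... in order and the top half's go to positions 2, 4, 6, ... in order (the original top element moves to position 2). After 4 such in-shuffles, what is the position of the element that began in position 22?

1

Track the element's position through each in-shuffle:
22 → 17 → 7 → 14 → 1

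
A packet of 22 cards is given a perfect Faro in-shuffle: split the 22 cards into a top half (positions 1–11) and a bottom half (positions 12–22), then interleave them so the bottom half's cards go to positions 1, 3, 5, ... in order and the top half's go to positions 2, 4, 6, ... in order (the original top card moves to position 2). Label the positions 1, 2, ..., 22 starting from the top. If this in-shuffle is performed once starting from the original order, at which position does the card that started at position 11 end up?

22

Track the card's position through each in-shuffle:
11 → 22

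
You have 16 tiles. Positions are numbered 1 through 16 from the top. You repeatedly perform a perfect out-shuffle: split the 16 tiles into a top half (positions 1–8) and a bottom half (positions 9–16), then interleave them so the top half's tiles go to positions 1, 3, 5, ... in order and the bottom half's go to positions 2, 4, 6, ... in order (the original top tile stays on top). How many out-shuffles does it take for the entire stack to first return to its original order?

The out-shuffle permutes the 16 positions with cycle lengths [1, 1, 2, 4, 4, 4].
Every tile is home exactly when every cycle has completed a whole number of laps, i.e. after lcm(1, 2, 4) = 4 out-shuffles.

4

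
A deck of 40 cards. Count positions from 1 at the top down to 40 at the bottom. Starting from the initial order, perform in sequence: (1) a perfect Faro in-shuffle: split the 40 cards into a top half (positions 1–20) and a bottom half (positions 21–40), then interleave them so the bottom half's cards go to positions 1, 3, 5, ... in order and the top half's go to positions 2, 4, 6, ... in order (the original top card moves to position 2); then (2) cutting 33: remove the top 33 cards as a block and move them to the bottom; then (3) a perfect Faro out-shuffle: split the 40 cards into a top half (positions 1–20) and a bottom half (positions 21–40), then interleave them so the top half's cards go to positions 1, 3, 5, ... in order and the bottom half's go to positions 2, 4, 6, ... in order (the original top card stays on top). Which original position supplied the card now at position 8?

Undo the operations in reverse order, starting from position 8:
  undo op 3 (out-shuffle, from bottom half): 8 ← 24
  undo op 2 (cut 33): 24 ← 17
  undo op 1 (in-shuffle, from bottom half): 17 ← 29
So the card at position 8 came from original position 29.

29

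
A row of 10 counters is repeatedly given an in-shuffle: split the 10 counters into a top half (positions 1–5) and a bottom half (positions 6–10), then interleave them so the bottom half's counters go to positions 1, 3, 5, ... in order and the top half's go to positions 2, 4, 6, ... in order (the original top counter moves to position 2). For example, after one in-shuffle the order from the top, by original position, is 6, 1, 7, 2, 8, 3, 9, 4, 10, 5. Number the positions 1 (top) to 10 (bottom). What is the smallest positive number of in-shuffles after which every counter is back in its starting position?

10

The in-shuffle permutes the 10 positions with cycle lengths [10].
Every counter is home exactly when every cycle has completed a whole number of laps, i.e. after lcm(10) = 10 in-shuffles.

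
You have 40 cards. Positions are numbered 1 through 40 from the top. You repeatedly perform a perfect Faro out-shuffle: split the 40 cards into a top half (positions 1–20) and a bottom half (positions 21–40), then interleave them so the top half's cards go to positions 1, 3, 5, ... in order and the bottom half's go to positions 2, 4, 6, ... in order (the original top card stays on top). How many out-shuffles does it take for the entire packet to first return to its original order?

12

The out-shuffle permutes the 40 positions with cycle lengths [1, 1, 2, 12, 12, 12].
Every card is home exactly when every cycle has completed a whole number of laps, i.e. after lcm(1, 2, 12) = 12 out-shuffles.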